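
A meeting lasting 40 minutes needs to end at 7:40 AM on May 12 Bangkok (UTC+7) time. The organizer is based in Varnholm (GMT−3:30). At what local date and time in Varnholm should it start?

Target end time in UTC: 7:40 AM − 7:00 = 12:40 AM on May 12.
Subtract 40 minutes → start 12:00 AM UTC on May 12.
Varnholm is UTC−3:30: 12:00 AM − 3:30 = 8:30 PM on May 11.

8:30 PM on May 11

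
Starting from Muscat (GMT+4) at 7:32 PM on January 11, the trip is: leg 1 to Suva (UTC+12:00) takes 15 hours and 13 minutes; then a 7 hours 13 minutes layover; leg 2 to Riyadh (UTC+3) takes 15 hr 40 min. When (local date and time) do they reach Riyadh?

Convert departure to UTC: 7:32 PM − 4:00 = 3:32 PM UTC on Jan 11.
Add 15 hours 13 minutes leg 1 → 6:45 AM UTC (Jan 12).
Add 7 hours and 13 minutes layover in Suva → 1:58 PM UTC.
Add 15 hours and 40 minutes leg 2 → 5:38 AM UTC (Jan 13).
Riyadh is UTC+3:00, so local arrival = 5:38 AM + 3:00 = 8:38 AM on Jan 13.

8:38 AM on January 13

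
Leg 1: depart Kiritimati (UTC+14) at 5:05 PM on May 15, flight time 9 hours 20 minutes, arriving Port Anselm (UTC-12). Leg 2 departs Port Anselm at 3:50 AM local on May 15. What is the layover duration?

Convert departure to UTC: 5:05 PM − 14:00 = 3:05 AM UTC on May 15.
Add 9 hours 20 minutes flight time → 12:25 PM UTC.
Port Anselm is UTC−12:00, so local arrival = 12:25 PM − 12:00 = 12:25 AM on May 15.
Layover = 3:50 AM − 12:25 AM = 3 hours 25 minutes.

3 hours 25 minutes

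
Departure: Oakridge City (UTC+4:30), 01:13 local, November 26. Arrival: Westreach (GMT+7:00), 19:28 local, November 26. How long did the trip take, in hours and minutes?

15 hours 45 minutes

Departure in UTC: 01:13 − 4:30 = 20:43 on Nov 25.
Arrival in UTC: 19:28 − 7:00 = 12:28 on Nov 26.
Elapsed = 12:28 − 20:43 (+1 day) = 15 hours 45 minutes.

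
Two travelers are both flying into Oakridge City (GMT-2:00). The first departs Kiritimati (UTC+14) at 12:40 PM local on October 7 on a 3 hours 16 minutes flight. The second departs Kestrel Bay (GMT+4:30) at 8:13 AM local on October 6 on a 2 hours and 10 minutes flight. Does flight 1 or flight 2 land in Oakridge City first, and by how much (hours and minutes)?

Flight 1 in UTC: 12:40 PM − 14:00 = 10:40 PM on Oct 6.
+3 hours and 16 minutes → arrive 1:56 AM UTC on Oct 7.
Flight 2 in UTC: 8:13 AM − 4:30 = 3:43 AM on Oct 6.
+2 hours 10 minutes → arrive 5:53 AM UTC on Oct 6.
Flight 2 lands earlier by 20 hours 3 minutes.

the second, by 20 hours 3 minutes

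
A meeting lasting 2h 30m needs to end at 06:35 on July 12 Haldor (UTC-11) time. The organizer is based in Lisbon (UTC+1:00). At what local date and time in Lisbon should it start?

16:05 on July 12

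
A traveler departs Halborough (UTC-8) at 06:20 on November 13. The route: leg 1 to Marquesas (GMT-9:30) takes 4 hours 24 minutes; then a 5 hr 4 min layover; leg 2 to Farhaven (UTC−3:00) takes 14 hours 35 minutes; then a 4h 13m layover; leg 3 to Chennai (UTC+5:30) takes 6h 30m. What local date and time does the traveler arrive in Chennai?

06:36 on November 15

Convert departure to UTC: 06:20 + 8:00 = 14:20 UTC on Nov 13.
Add 4 hours 24 minutes leg 1 → 18:44 UTC.
Add 5 hours and 4 minutes layover in Marquesas → 23:48 UTC.
Add 14 hours 35 minutes leg 2 → 14:23 UTC (Nov 14).
Add 4 hours and 13 minutes layover in Farhaven → 18:36 UTC.
Add 6 hours 30 minutes leg 3 → 01:06 UTC (Nov 15).
Chennai is UTC+5:30, so local arrival = 01:06 + 5:30 = 06:36 on Nov 15.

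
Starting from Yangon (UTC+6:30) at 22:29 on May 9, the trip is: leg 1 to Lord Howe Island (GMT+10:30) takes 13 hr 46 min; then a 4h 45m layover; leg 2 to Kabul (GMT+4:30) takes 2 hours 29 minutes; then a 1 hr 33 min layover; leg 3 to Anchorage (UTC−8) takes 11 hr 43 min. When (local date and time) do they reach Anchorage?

18:15 on May 10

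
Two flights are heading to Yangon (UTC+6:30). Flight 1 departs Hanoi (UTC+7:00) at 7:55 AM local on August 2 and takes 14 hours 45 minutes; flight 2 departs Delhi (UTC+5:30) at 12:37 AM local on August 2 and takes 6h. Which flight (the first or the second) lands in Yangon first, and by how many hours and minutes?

Flight 1 in UTC: 7:55 AM − 7:00 = 12:55 AM on Aug 2.
+14 hours 45 minutes → arrive 3:40 PM UTC on Aug 2.
Flight 2 in UTC: 12:37 AM − 5:30 = 7:07 PM on Aug 1.
+6 hours → arrive 1:07 AM UTC on Aug 2.
Flight 2 lands earlier by 14 hours 33 minutes.

the second, by 14 hours 33 minutes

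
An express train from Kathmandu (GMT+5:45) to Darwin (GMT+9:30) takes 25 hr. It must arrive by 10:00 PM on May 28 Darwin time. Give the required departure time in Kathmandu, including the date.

Target arrival in UTC: 10:00 PM − 9:30 = 12:30 PM on May 28.
Subtract 25 hours → departure 11:30 AM UTC on May 27.
Kathmandu is UTC+5:45: 11:30 AM + 5:45 = 5:15 PM on May 27.

5:15 PM on May 27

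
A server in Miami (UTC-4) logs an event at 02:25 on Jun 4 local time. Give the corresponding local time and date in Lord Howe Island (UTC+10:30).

16:55 on Jun 4

In UTC: 02:25 + 4:00 = 06:25 on Jun 4.
Lord Howe Island is UTC+10:30: 06:25 + 10:30 = 16:55 on Jun 4.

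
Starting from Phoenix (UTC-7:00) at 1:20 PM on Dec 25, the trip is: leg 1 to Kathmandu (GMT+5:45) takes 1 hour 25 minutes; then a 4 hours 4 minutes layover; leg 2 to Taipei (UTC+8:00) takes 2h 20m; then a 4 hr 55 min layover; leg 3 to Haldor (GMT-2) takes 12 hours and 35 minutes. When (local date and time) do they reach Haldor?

Convert departure to UTC: 1:20 PM + 7:00 = 8:20 PM UTC on Dec 25.
Add 1 hour 25 minutes leg 1 → 9:45 PM UTC.
Add 4 hours and 4 minutes layover in Kathmandu → 1:49 AM UTC (Dec 26).
Add 2 hours and 20 minutes leg 2 → 4:09 AM UTC.
Add 4 hours and 55 minutes layover in Taipei → 9:04 AM UTC.
Add 12 hours 35 minutes leg 3 → 9:39 PM UTC.
Haldor is UTC−2:00, so local arrival = 9:39 PM − 2:00 = 7:39 PM on Dec 26.

7:39 PM on December 26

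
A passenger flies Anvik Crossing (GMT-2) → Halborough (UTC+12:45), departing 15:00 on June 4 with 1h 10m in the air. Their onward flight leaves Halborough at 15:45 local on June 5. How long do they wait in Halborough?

8 hours 50 minutes

Convert departure to UTC: 15:00 + 2:00 = 17:00 UTC on Jun 4.
Add 1 hour and 10 minutes flight time → 18:10 UTC.
Halborough is UTC+12:45, so local arrival = 18:10 + 12:45 = 06:55 on Jun 5.
Layover = 15:45 − 06:55 = 8 hours 50 minutes.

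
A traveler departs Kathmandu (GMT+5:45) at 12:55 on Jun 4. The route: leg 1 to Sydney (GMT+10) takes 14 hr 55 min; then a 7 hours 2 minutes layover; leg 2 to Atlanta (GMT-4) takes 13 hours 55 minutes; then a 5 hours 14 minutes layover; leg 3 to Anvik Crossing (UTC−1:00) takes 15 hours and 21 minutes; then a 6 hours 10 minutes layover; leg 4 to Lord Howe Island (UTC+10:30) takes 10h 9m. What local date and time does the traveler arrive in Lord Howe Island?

18:26 on June 7

Convert departure to UTC: 12:55 − 5:45 = 07:10 UTC on Jun 4.
Add 14 hours and 55 minutes leg 1 → 22:05 UTC.
Add 7 hours 2 minutes layover in Sydney → 05:07 UTC (Jun 5).
Add 13 hours 55 minutes leg 2 → 19:02 UTC.
Add 5 hours 14 minutes layover in Atlanta → 00:16 UTC (Jun 6).
Add 15 hours 21 minutes leg 3 → 15:37 UTC.
Add 6 hours 10 minutes layover in Anvik Crossing → 21:47 UTC.
Add 10 hours and 9 minutes leg 4 → 07:56 UTC (Jun 7).
Lord Howe Island is UTC+10:30, so local arrival = 07:56 + 10:30 = 18:26 on Jun 7.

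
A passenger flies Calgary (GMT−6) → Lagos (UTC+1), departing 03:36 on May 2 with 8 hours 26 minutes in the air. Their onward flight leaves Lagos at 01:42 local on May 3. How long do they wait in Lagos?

Convert departure to UTC: 03:36 + 6:00 = 09:36 UTC on May 2.
Add 8 hours and 26 minutes flight time → 18:02 UTC.
Lagos is UTC+1:00, so local arrival = 18:02 + 1:00 = 19:02 on May 2.
Layover = 01:42 − 19:02 (+1 day) = 6 hours 40 minutes.

6 hours 40 minutes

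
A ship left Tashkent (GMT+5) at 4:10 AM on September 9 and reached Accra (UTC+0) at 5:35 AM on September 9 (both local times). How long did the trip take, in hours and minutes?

Departure in UTC: 4:10 AM − 5:00 = 11:10 PM on Sep 8.
Arrival is already UTC: 5:35 AM on Sep 9.
Elapsed = 5:35 AM − 11:10 PM (+1 day) = 6 hours 25 minutes.

6 hours 25 minutes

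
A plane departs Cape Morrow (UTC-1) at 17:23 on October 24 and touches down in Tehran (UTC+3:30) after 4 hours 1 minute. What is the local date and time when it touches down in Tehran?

Convert departure to UTC: 17:23 + 1:00 = 18:23 UTC on Oct 24.
Add 4 hours and 1 minute travel time → 22:24 UTC.
Tehran is UTC+3:30, so local arrival = 22:24 + 3:30 = 01:54 on Oct 25.

01:54 on October 25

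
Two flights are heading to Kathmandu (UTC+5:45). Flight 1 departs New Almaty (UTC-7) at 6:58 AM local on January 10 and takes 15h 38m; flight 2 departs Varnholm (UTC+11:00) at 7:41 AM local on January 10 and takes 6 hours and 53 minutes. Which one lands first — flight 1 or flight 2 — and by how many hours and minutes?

the second, by 26 hours 2 minutes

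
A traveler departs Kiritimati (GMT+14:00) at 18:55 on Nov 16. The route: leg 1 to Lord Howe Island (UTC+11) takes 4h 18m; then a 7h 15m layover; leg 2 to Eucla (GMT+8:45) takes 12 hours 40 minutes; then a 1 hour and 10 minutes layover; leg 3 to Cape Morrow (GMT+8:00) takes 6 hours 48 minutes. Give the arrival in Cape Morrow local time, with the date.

21:06 on November 17

Convert departure to UTC: 18:55 − 14:00 = 04:55 UTC on Nov 16.
Add 4 hours and 18 minutes leg 1 → 09:13 UTC.
Add 7 hours and 15 minutes layover in Lord Howe Island → 16:28 UTC.
Add 12 hours 40 minutes leg 2 → 05:08 UTC (Nov 17).
Add 1 hour 10 minutes layover in Eucla → 06:18 UTC.
Add 6 hours and 48 minutes leg 3 → 13:06 UTC.
Cape Morrow is UTC+8:00, so local arrival = 13:06 + 8:00 = 21:06 on Nov 17.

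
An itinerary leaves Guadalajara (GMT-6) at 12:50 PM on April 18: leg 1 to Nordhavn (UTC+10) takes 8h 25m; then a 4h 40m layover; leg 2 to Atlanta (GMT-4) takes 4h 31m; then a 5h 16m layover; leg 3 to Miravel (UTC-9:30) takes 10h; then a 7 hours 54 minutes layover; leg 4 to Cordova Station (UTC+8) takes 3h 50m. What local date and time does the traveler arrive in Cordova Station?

11:26 PM on April 20

Convert departure to UTC: 12:50 PM + 6:00 = 6:50 PM UTC on Apr 18.
Add 8 hours 25 minutes leg 1 → 3:15 AM UTC (Apr 19).
Add 4 hours 40 minutes layover in Nordhavn → 7:55 AM UTC.
Add 4 hours 31 minutes leg 2 → 12:26 PM UTC.
Add 5 hours 16 minutes layover in Atlanta → 5:42 PM UTC.
Add 10 hours leg 3 → 3:42 AM UTC (Apr 20).
Add 7 hours and 54 minutes layover in Miravel → 11:36 AM UTC.
Add 3 hours 50 minutes leg 4 → 3:26 PM UTC.
Cordova Station is UTC+8:00, so local arrival = 3:26 PM + 8:00 = 11:26 PM on Apr 20.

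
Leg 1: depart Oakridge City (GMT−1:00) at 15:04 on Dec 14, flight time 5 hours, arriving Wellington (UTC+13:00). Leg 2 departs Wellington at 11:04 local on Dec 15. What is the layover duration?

1 hour

Convert departure to UTC: 15:04 + 1:00 = 16:04 UTC on Dec 14.
Add 5 hours flight time → 21:04 UTC.
Wellington is UTC+13:00, so local arrival = 21:04 + 13:00 = 10:04 on Dec 15.
Layover = 11:04 − 10:04 = 1 hour.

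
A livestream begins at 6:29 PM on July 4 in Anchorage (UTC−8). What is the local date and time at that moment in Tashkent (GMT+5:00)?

7:29 AM on July 5

In UTC: 6:29 PM + 8:00 = 2:29 AM on Jul 5.
Tashkent is UTC+5:00: 2:29 AM + 5:00 = 7:29 AM on Jul 5.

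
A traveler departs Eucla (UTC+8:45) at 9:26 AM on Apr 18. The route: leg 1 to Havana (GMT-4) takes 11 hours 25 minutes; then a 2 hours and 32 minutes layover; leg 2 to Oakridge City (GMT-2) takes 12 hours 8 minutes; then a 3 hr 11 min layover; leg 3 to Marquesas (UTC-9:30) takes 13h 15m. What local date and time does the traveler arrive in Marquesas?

Convert departure to UTC: 9:26 AM − 8:45 = 12:41 AM UTC on Apr 18.
Add 11 hours 25 minutes leg 1 → 12:06 PM UTC.
Add 2 hours 32 minutes layover in Havana → 2:38 PM UTC.
Add 12 hours and 8 minutes leg 2 → 2:46 AM UTC (Apr 19).
Add 3 hours 11 minutes layover in Oakridge City → 5:57 AM UTC.
Add 13 hours and 15 minutes leg 3 → 7:12 PM UTC.
Marquesas is UTC−9:30, so local arrival = 7:12 PM − 9:30 = 9:42 AM on Apr 19.

9:42 AM on April 19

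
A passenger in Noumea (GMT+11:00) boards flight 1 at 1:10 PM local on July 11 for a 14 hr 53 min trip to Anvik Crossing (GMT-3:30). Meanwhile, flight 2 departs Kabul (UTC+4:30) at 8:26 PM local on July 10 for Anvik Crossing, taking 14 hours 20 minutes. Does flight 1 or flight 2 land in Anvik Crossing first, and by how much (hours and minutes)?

the second, by 10 hours 47 minutes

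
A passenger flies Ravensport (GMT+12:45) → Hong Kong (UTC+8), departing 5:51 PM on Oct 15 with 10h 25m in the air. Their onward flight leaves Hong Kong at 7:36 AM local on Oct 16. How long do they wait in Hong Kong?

8 hours 5 minutes

Convert departure to UTC: 5:51 PM − 12:45 = 5:06 AM UTC on Oct 15.
Add 10 hours and 25 minutes flight time → 3:31 PM UTC.
Hong Kong is UTC+8:00, so local arrival = 3:31 PM + 8:00 = 11:31 PM on Oct 15.
Layover = 7:36 AM − 11:31 PM (+1 day) = 8 hours 5 minutes.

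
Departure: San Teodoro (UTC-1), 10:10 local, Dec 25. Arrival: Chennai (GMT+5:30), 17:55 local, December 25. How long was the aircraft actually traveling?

Chennai is 6:30 ahead of San Teodoro.
Clock-face elapsed time (ignoring zones) is 7 hours 45 minutes.
Actual elapsed = 7 hours 45 minutes − 6:30 = 1 hour 15 minutes.

1 hour 15 minutes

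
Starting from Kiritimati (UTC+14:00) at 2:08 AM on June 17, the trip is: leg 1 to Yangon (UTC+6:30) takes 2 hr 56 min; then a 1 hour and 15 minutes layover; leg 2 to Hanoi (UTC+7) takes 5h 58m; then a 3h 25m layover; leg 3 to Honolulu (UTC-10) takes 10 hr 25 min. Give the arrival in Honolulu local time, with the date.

Convert departure to UTC: 2:08 AM − 14:00 = 12:08 PM UTC on Jun 16.
Add 2 hours 56 minutes leg 1 → 3:04 PM UTC.
Add 1 hour and 15 minutes layover in Yangon → 4:19 PM UTC.
Add 5 hours 58 minutes leg 2 → 10:17 PM UTC.
Add 3 hours 25 minutes layover in Hanoi → 1:42 AM UTC (Jun 17).
Add 10 hours and 25 minutes leg 3 → 12:07 PM UTC.
Honolulu is UTC−10:00, so local arrival = 12:07 PM − 10:00 = 2:07 AM on Jun 17.

2:07 AM on Jun 17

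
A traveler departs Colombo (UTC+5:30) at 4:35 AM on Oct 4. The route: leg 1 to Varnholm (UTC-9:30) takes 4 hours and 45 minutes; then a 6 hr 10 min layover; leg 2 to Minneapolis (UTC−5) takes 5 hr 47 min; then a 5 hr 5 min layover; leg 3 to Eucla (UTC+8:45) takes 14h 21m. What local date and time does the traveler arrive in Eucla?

Convert departure to UTC: 4:35 AM − 5:30 = 11:05 PM UTC on Oct 3.
Add 4 hours 45 minutes leg 1 → 3:50 AM UTC (Oct 4).
Add 6 hours and 10 minutes layover in Varnholm → 10:00 AM UTC.
Add 5 hours and 47 minutes leg 2 → 3:47 PM UTC.
Add 5 hours 5 minutes layover in Minneapolis → 8:52 PM UTC.
Add 14 hours and 21 minutes leg 3 → 11:13 AM UTC (Oct 5).
Eucla is UTC+8:45, so local arrival = 11:13 AM + 8:45 = 7:58 PM on Oct 5.

7:58 PM on October 5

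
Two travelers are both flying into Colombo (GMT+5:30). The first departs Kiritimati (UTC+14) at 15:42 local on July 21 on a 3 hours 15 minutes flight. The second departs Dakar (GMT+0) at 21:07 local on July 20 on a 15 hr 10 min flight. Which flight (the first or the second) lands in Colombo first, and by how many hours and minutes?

Flight 1 in UTC: 15:42 − 14:00 = 01:42 on Jul 21.
+3 hours 15 minutes → arrive 04:57 UTC on Jul 21.
Flight 2 departs at 21:07 UTC (Jul 20).
+15 hours 10 minutes → arrive 12:17 UTC on Jul 21.
Flight 1 lands earlier by 7 hours 20 minutes.

the first, by 7 hours 20 minutes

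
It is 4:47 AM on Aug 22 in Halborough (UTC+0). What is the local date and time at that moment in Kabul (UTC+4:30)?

Halborough is UTC+0 so that is 4:47 AM UTC.
Kabul is UTC+4:30: 4:47 AM + 4:30 = 9:17 AM on Aug 22.

9:17 AM on August 22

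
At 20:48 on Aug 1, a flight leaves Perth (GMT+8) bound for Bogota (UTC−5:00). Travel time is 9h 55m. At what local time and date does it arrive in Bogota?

17:43 on August 1

Convert departure to UTC: 20:48 − 8:00 = 12:48 UTC on Aug 1.
Add 9 hours 55 minutes travel time → 22:43 UTC.
Bogota is UTC−5:00, so local arrival = 22:43 − 5:00 = 17:43 on Aug 1.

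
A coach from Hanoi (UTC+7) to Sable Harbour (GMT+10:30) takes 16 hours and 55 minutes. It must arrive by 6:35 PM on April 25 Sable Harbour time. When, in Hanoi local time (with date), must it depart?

10:10 PM on April 24

Target arrival in UTC: 6:35 PM − 10:30 = 8:05 AM on Apr 25.
Subtract 16 hours 55 minutes → departure 3:10 PM UTC on Apr 24.
Hanoi is UTC+7:00: 3:10 PM + 7:00 = 10:10 PM on Apr 24.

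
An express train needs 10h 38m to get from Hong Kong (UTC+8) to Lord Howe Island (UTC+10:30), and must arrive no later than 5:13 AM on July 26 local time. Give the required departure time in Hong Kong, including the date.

4:05 PM on July 25

Target arrival in UTC: 5:13 AM − 10:30 = 6:43 PM on Jul 25.
Subtract 10 hours and 38 minutes → departure 8:05 AM UTC on Jul 25.
Hong Kong is UTC+8:00: 8:05 AM + 8:00 = 4:05 PM on Jul 25.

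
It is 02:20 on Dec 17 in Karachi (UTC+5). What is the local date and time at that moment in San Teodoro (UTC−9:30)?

11:50 on Dec 16

San Teodoro is 14:30 behind Karachi.
Shift by the zone difference: 02:20 − 14:30 = 11:50 on Dec 16 in San Teodoro.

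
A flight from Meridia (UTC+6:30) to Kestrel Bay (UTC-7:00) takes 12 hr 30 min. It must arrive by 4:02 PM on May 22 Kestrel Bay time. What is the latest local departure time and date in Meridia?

5:02 PM on May 22

Target arrival in UTC: 4:02 PM + 7:00 = 11:02 PM on May 22.
Subtract 12 hours 30 minutes → departure 10:32 AM UTC on May 22.
Meridia is UTC+6:30: 10:32 AM + 6:30 = 5:02 PM on May 22.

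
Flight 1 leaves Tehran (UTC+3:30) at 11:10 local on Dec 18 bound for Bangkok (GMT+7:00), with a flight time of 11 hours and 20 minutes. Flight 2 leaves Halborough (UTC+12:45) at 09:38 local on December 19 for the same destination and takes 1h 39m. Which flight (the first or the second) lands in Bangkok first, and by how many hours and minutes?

the first, by 3 hours 32 minutes

Flight 1 in UTC: 11:10 − 3:30 = 07:40 on Dec 18.
+11 hours 20 minutes → arrive 19:00 UTC on Dec 18.
Flight 2 in UTC: 09:38 − 12:45 = 20:53 on Dec 18.
+1 hour and 39 minutes → arrive 22:32 UTC on Dec 18.
Flight 1 lands earlier by 3 hours 32 minutes.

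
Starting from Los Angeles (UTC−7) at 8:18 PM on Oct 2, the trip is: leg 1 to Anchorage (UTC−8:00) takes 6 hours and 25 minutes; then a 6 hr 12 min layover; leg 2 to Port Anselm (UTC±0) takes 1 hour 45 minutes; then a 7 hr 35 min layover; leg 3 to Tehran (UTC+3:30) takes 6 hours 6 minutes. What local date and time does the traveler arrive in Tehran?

Convert departure to UTC: 8:18 PM + 7:00 = 3:18 AM UTC on Oct 3.
Add 6 hours 25 minutes leg 1 → 9:43 AM UTC.
Add 6 hours and 12 minutes layover in Anchorage → 3:55 PM UTC.
Add 1 hour 45 minutes leg 2 → 5:40 PM UTC.
Add 7 hours and 35 minutes layover in Port Anselm → 1:15 AM UTC (Oct 4).
Add 6 hours 6 minutes leg 3 → 7:21 AM UTC.
Tehran is UTC+3:30, so local arrival = 7:21 AM + 3:30 = 10:51 AM on Oct 4.

10:51 AM on October 4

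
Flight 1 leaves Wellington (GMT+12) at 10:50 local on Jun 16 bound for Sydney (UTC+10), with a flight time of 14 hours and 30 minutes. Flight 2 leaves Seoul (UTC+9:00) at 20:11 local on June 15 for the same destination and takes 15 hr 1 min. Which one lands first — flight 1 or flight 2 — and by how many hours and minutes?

the second, by 11 hours 8 minutes

Flight 1 in UTC: 10:50 − 12:00 = 22:50 on Jun 15.
+14 hours and 30 minutes → arrive 13:20 UTC on Jun 16.
Flight 2 in UTC: 20:11 − 9:00 = 11:11 on Jun 15.
+15 hours 1 minute → arrive 02:12 UTC on Jun 16.
Flight 2 lands earlier by 11 hours 8 minutes.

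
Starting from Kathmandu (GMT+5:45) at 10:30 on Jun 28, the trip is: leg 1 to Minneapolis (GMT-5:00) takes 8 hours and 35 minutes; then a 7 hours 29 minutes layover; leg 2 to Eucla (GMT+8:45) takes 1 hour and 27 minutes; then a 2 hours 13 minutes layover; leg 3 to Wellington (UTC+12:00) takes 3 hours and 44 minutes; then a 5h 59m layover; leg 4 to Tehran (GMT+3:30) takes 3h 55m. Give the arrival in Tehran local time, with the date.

Convert departure to UTC: 10:30 − 5:45 = 04:45 UTC on Jun 28.
Add 8 hours and 35 minutes leg 1 → 13:20 UTC.
Add 7 hours and 29 minutes layover in Minneapolis → 20:49 UTC.
Add 1 hour and 27 minutes leg 2 → 22:16 UTC.
Add 2 hours and 13 minutes layover in Eucla → 00:29 UTC (Jun 29).
Add 3 hours 44 minutes leg 3 → 04:13 UTC.
Add 5 hours and 59 minutes layover in Wellington → 10:12 UTC.
Add 3 hours 55 minutes leg 4 → 14:07 UTC.
Tehran is UTC+3:30, so local arrival = 14:07 + 3:30 = 17:37 on Jun 29.

17:37 on June 29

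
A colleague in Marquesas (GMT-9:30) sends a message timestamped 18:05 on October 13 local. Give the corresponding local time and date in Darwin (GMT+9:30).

13:05 on October 14

In UTC: 18:05 + 9:30 = 03:35 on Oct 14.
Darwin is UTC+9:30: 03:35 + 9:30 = 13:05 on Oct 14.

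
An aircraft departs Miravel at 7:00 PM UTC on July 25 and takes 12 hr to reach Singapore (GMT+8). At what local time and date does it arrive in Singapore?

Departure is given in UTC: 7:00 PM on Jul 25.
Add 12 hours → 7:00 AM UTC (Jul 26).
Singapore is UTC+8:00: 7:00 AM + 8:00 = 3:00 PM on Jul 26.

3:00 PM on July 26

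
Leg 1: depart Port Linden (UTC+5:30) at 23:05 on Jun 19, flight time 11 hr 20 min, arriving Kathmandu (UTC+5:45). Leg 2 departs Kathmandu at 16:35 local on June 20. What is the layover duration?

Convert departure to UTC: 23:05 − 5:30 = 17:35 UTC on Jun 19.
Add 11 hours 20 minutes flight time → 04:55 UTC (Jun 20).
Kathmandu is UTC+5:45, so local arrival = 04:55 + 5:45 = 10:40 on Jun 20.
Layover = 16:35 − 10:40 = 5 hours 55 minutes.

5 hours 55 minutes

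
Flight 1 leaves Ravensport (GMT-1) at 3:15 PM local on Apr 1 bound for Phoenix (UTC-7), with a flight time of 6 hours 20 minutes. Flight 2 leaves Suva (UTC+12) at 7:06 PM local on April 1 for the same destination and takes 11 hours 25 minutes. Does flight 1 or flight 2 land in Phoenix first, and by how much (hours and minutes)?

the second, by 4 hours 4 minutes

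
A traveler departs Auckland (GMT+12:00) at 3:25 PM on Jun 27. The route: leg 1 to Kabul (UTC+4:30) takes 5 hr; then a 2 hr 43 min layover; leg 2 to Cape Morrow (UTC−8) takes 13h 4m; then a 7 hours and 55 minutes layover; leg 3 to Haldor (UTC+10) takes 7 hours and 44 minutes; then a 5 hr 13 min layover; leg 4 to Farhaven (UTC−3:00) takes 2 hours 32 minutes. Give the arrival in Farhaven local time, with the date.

8:36 PM on June 28

Convert departure to UTC: 3:25 PM − 12:00 = 3:25 AM UTC on Jun 27.
Add 5 hours leg 1 → 8:25 AM UTC.
Add 2 hours and 43 minutes layover in Kabul → 11:08 AM UTC.
Add 13 hours and 4 minutes leg 2 → 12:12 AM UTC (Jun 28).
Add 7 hours and 55 minutes layover in Cape Morrow → 8:07 AM UTC.
Add 7 hours and 44 minutes leg 3 → 3:51 PM UTC.
Add 5 hours and 13 minutes layover in Haldor → 9:04 PM UTC.
Add 2 hours and 32 minutes leg 4 → 11:36 PM UTC.
Farhaven is UTC−3:00, so local arrival = 11:36 PM − 3:00 = 8:36 PM on Jun 28.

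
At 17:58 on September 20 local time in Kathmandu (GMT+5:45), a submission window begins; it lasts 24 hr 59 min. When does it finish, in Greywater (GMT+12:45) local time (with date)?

01:57 on September 22

Convert start to UTC: 17:58 − 5:45 = 12:13 UTC on Sep 20.
Add 24 hours 59 minutes duration → 13:12 UTC (Sep 21).
Greywater is UTC+12:45, so local end time = 13:12 + 12:45 = 01:57 on Sep 22.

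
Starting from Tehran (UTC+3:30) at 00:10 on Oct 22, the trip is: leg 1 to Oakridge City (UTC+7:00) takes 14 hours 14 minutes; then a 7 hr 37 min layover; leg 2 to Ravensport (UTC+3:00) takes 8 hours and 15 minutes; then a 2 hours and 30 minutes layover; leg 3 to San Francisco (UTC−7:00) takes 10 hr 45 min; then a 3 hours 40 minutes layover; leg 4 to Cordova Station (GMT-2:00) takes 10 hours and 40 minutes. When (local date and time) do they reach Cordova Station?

Convert departure to UTC: 00:10 − 3:30 = 20:40 UTC on Oct 21.
Add 14 hours and 14 minutes leg 1 → 10:54 UTC (Oct 22).
Add 7 hours and 37 minutes layover in Oakridge City → 18:31 UTC.
Add 8 hours 15 minutes leg 2 → 02:46 UTC (Oct 23).
Add 2 hours and 30 minutes layover in Ravensport → 05:16 UTC.
Add 10 hours 45 minutes leg 3 → 16:01 UTC.
Add 3 hours 40 minutes layover in San Francisco → 19:41 UTC.
Add 10 hours 40 minutes leg 4 → 06:21 UTC (Oct 24).
Cordova Station is UTC−2:00, so local arrival = 06:21 − 2:00 = 04:21 on Oct 24.

04:21 on October 24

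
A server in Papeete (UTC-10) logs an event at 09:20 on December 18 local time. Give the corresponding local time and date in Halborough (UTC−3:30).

15:50 on December 18

In UTC: 09:20 + 10:00 = 19:20 on Dec 18.
Halborough is UTC−3:30: 19:20 − 3:30 = 15:50 on Dec 18.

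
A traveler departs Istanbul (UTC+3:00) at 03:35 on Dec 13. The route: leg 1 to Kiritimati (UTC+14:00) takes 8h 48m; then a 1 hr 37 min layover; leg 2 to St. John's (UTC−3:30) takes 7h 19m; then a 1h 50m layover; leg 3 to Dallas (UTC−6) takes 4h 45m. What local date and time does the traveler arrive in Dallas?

Convert departure to UTC: 03:35 − 3:00 = 00:35 UTC on Dec 13.
Add 8 hours 48 minutes leg 1 → 09:23 UTC.
Add 1 hour 37 minutes layover in Kiritimati → 11:00 UTC.
Add 7 hours and 19 minutes leg 2 → 18:19 UTC.
Add 1 hour 50 minutes layover in St. John's → 20:09 UTC.
Add 4 hours 45 minutes leg 3 → 00:54 UTC (Dec 14).
Dallas is UTC−6:00, so local arrival = 00:54 − 6:00 = 18:54 on Dec 13.

18:54 on December 13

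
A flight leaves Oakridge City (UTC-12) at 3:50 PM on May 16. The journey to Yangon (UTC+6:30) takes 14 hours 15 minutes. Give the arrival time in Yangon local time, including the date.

Yangon is 18:30 ahead of Oakridge City.
After 14 hours and 15 minutes it is 6:05 AM (May 17) in Oakridge City.
Shift by the zone difference: 6:05 AM + 18:30 = 12:35 AM on May 18 in Yangon.

12:35 AM on May 18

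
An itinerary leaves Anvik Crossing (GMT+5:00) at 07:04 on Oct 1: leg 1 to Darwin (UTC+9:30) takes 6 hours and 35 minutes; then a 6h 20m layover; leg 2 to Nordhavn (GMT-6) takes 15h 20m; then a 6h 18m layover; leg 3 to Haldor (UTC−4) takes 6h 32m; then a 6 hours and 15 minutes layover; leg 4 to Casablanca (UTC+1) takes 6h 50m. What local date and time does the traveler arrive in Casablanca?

09:14 on Oct 3

Convert departure to UTC: 07:04 − 5:00 = 02:04 UTC on Oct 1.
Add 6 hours and 35 minutes leg 1 → 08:39 UTC.
Add 6 hours 20 minutes layover in Darwin → 14:59 UTC.
Add 15 hours 20 minutes leg 2 → 06:19 UTC (Oct 2).
Add 6 hours 18 minutes layover in Nordhavn → 12:37 UTC.
Add 6 hours 32 minutes leg 3 → 19:09 UTC.
Add 6 hours and 15 minutes layover in Haldor → 01:24 UTC (Oct 3).
Add 6 hours 50 minutes leg 4 → 08:14 UTC.
Casablanca is UTC+1:00, so local arrival = 08:14 + 1:00 = 09:14 on Oct 3.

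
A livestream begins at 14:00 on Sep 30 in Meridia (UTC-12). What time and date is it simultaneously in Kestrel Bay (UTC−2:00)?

In UTC: 14:00 + 12:00 = 02:00 on Oct 1.
Kestrel Bay is UTC−2:00: 02:00 − 2:00 = 00:00 on Oct 1.

00:00 on Oct 1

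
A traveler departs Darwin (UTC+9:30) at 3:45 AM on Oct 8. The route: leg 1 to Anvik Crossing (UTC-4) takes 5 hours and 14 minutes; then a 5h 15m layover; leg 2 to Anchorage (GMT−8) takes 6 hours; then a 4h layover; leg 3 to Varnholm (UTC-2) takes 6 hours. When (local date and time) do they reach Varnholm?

Convert departure to UTC: 3:45 AM − 9:30 = 6:15 PM UTC on Oct 7.
Add 5 hours 14 minutes leg 1 → 11:29 PM UTC.
Add 5 hours 15 minutes layover in Anvik Crossing → 4:44 AM UTC (Oct 8).
Add 6 hours leg 2 → 10:44 AM UTC.
Add 4 hours layover in Anchorage → 2:44 PM UTC.
Add 6 hours leg 3 → 8:44 PM UTC.
Varnholm is UTC−2:00, so local arrival = 8:44 PM − 2:00 = 6:44 PM on Oct 8.

6:44 PM on October 8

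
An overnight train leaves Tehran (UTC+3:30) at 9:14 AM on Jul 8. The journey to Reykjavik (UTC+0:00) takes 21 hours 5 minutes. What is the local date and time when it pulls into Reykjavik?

Convert departure to UTC: 9:14 AM − 3:30 = 5:44 AM UTC on Jul 8.
Add 21 hours and 5 minutes travel time → 2:49 AM UTC (Jul 9).
Reykjavik is UTC+0, so local arrival is the same: 2:49 AM on Jul 9.

2:49 AM on Jul 9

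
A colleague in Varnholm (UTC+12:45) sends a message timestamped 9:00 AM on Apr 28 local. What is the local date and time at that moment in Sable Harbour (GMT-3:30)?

4:45 PM on Apr 27

In UTC: 9:00 AM − 12:45 = 8:15 PM on Apr 27.
Sable Harbour is UTC−3:30: 8:15 PM − 3:30 = 4:45 PM on Apr 27.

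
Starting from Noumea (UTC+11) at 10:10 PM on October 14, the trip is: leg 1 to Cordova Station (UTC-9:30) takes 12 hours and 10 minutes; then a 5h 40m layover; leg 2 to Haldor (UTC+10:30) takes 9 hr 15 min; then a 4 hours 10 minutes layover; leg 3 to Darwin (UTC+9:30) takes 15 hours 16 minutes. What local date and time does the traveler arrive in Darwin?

7:11 PM on October 16

Convert departure to UTC: 10:10 PM − 11:00 = 11:10 AM UTC on Oct 14.
Add 12 hours 10 minutes leg 1 → 11:20 PM UTC.
Add 5 hours 40 minutes layover in Cordova Station → 5:00 AM UTC (Oct 15).
Add 9 hours 15 minutes leg 2 → 2:15 PM UTC.
Add 4 hours and 10 minutes layover in Haldor → 6:25 PM UTC.
Add 15 hours and 16 minutes leg 3 → 9:41 AM UTC (Oct 16).
Darwin is UTC+9:30, so local arrival = 9:41 AM + 9:30 = 7:11 PM on Oct 16.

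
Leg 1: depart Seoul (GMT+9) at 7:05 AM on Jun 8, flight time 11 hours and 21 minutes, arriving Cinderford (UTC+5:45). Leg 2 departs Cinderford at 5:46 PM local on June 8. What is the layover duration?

2 hours 35 minutes

Convert departure to UTC: 7:05 AM − 9:00 = 10:05 PM UTC on Jun 7.
Add 11 hours 21 minutes flight time → 9:26 AM UTC (Jun 8).
Cinderford is UTC+5:45, so local arrival = 9:26 AM + 5:45 = 3:11 PM on Jun 8.
Layover = 5:46 PM − 3:11 PM = 2 hours 35 minutes.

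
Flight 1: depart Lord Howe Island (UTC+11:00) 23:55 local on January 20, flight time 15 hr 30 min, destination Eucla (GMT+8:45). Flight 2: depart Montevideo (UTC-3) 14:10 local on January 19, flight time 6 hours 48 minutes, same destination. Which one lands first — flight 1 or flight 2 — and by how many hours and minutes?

Flight 1 in UTC: 23:55 − 11:00 = 12:55 on Jan 20.
+15 hours 30 minutes → arrive 04:25 UTC on Jan 21.
Flight 2 in UTC: 14:10 + 3:00 = 17:10 on Jan 19.
+6 hours and 48 minutes → arrive 23:58 UTC on Jan 19.
Flight 2 lands earlier by 28 hours 27 minutes.

the second, by 28 hours 27 minutes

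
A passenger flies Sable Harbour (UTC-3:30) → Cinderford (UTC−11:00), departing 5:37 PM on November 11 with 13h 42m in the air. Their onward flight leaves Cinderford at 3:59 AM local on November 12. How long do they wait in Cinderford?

4 hours 10 minutes

Convert departure to UTC: 5:37 PM + 3:30 = 9:07 PM UTC on Nov 11.
Add 13 hours and 42 minutes flight time → 10:49 AM UTC (Nov 12).
Cinderford is UTC−11:00, so local arrival = 10:49 AM − 11:00 = 11:49 PM on Nov 11.
Layover = 3:59 AM − 11:49 PM (+1 day) = 4 hours 10 minutes.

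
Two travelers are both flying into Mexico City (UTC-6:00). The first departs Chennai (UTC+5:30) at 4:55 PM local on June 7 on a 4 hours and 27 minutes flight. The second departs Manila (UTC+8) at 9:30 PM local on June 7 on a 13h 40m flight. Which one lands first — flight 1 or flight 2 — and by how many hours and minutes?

Flight 1 in UTC: 4:55 PM − 5:30 = 11:25 AM on Jun 7.
+4 hours 27 minutes → arrive 3:52 PM UTC on Jun 7.
Flight 2 in UTC: 9:30 PM − 8:00 = 1:30 PM on Jun 7.
+13 hours 40 minutes → arrive 3:10 AM UTC on Jun 8.
Flight 1 lands earlier by 11 hours 18 minutes.

the first, by 11 hours 18 minutes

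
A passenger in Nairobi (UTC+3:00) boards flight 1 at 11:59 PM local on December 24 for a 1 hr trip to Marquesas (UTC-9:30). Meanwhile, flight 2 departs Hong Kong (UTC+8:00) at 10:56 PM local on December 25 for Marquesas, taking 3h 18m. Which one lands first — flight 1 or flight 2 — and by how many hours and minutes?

the first, by 20 hours 15 minutes

Flight 1 in UTC: 11:59 PM − 3:00 = 8:59 PM on Dec 24.
+1 hour → arrive 9:59 PM UTC on Dec 24.
Flight 2 in UTC: 10:56 PM − 8:00 = 2:56 PM on Dec 25.
+3 hours and 18 minutes → arrive 6:14 PM UTC on Dec 25.
Flight 1 lands earlier by 20 hours 15 minutes.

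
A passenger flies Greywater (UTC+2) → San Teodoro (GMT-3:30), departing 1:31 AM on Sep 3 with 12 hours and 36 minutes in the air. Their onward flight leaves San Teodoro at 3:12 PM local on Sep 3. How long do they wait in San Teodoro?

6 hours 35 minutes

Convert departure to UTC: 1:31 AM − 2:00 = 11:31 PM UTC on Sep 2.
Add 12 hours and 36 minutes flight time → 12:07 PM UTC (Sep 3).
San Teodoro is UTC−3:30, so local arrival = 12:07 PM − 3:30 = 8:37 AM on Sep 3.
Layover = 3:12 PM − 8:37 AM = 6 hours 35 minutes.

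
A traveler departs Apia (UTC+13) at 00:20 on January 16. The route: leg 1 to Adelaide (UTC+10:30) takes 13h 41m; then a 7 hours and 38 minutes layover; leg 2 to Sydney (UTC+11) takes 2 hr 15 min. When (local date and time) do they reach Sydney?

21:54 on January 16

Convert departure to UTC: 00:20 − 13:00 = 11:20 UTC on Jan 15.
Add 13 hours and 41 minutes leg 1 → 01:01 UTC (Jan 16).
Add 7 hours 38 minutes layover in Adelaide → 08:39 UTC.
Add 2 hours 15 minutes leg 2 → 10:54 UTC.
Sydney is UTC+11:00, so local arrival = 10:54 + 11:00 = 21:54 on Jan 16.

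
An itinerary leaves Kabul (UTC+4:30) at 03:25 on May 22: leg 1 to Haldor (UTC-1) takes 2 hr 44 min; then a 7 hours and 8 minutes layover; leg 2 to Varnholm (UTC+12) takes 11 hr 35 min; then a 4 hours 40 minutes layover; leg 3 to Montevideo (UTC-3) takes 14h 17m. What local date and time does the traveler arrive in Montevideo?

12:19 on May 23

Convert departure to UTC: 03:25 − 4:30 = 22:55 UTC on May 21.
Add 2 hours 44 minutes leg 1 → 01:39 UTC (May 22).
Add 7 hours and 8 minutes layover in Haldor → 08:47 UTC.
Add 11 hours 35 minutes leg 2 → 20:22 UTC.
Add 4 hours 40 minutes layover in Varnholm → 01:02 UTC (May 23).
Add 14 hours and 17 minutes leg 3 → 15:19 UTC.
Montevideo is UTC−3:00, so local arrival = 15:19 − 3:00 = 12:19 on May 23.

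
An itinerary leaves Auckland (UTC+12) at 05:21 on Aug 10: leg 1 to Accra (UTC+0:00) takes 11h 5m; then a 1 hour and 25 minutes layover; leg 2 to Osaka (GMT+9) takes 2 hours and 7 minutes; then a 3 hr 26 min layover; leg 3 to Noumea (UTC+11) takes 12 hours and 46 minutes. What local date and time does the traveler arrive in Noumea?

11:10 on August 11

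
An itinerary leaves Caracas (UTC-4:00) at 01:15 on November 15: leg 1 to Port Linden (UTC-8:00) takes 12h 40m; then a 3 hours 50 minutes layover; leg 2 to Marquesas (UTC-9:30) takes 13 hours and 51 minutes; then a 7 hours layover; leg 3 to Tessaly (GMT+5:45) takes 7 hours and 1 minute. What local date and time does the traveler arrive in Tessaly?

Convert departure to UTC: 01:15 + 4:00 = 05:15 UTC on Nov 15.
Add 12 hours 40 minutes leg 1 → 17:55 UTC.
Add 3 hours 50 minutes layover in Port Linden → 21:45 UTC.
Add 13 hours and 51 minutes leg 2 → 11:36 UTC (Nov 16).
Add 7 hours layover in Marquesas → 18:36 UTC.
Add 7 hours 1 minute leg 3 → 01:37 UTC (Nov 17).
Tessaly is UTC+5:45, so local arrival = 01:37 + 5:45 = 07:22 on Nov 17.

07:22 on November 17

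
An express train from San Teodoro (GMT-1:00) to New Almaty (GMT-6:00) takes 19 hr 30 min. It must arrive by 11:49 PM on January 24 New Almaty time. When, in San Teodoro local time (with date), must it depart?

9:19 AM on January 24

Target arrival in UTC: 11:49 PM + 6:00 = 5:49 AM on Jan 25.
Subtract 19 hours 30 minutes → departure 10:19 AM UTC on Jan 24.
San Teodoro is UTC−1:00: 10:19 AM − 1:00 = 9:19 AM on Jan 24.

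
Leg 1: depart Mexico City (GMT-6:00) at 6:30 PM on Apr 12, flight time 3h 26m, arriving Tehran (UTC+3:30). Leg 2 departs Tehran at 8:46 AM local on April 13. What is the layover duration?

1 hour 20 minutes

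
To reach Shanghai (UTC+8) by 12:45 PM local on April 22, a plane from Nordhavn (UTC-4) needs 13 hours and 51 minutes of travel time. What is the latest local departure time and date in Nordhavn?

Target arrival in UTC: 12:45 PM − 8:00 = 4:45 AM on Apr 22.
Subtract 13 hours 51 minutes → departure 2:54 PM UTC on Apr 21.
Nordhavn is UTC−4:00: 2:54 PM − 4:00 = 10:54 AM on Apr 21.

10:54 AM on April 21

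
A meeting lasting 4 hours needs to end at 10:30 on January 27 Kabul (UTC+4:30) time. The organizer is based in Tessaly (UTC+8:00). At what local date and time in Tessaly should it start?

Target end time in UTC: 10:30 − 4:30 = 06:00 on Jan 27.
Subtract 4 hours → start 02:00 UTC on Jan 27.
Tessaly is UTC+8:00: 02:00 + 8:00 = 10:00 on Jan 27.

10:00 on January 27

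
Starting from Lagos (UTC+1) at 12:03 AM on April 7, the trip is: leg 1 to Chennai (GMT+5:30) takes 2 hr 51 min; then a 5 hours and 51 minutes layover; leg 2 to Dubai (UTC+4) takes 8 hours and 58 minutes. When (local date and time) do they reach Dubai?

Convert departure to UTC: 12:03 AM − 1:00 = 11:03 PM UTC on Apr 6.
Add 2 hours and 51 minutes leg 1 → 1:54 AM UTC (Apr 7).
Add 5 hours and 51 minutes layover in Chennai → 7:45 AM UTC.
Add 8 hours 58 minutes leg 2 → 4:43 PM UTC.
Dubai is UTC+4:00, so local arrival = 4:43 PM + 4:00 = 8:43 PM on Apr 7.

8:43 PM on Apr 7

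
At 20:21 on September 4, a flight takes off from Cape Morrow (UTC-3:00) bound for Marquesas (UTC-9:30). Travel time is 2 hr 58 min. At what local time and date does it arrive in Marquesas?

Convert departure to UTC: 20:21 + 3:00 = 23:21 UTC on Sep 4.
Add 2 hours 58 minutes travel time → 02:19 UTC (Sep 5).
Marquesas is UTC−9:30, so local arrival = 02:19 − 9:30 = 16:49 on Sep 4.

16:49 on September 4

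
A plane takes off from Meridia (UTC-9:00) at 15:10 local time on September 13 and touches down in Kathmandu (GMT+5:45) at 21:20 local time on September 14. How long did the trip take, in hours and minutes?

15 hours 25 minutes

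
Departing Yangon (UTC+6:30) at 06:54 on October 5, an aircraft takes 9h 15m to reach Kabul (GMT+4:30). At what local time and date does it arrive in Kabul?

Convert departure to UTC: 06:54 − 6:30 = 00:24 UTC on Oct 5.
Add 9 hours and 15 minutes travel time → 09:39 UTC.
Kabul is UTC+4:30, so local arrival = 09:39 + 4:30 = 14:09 on Oct 5.

14:09 on Oct 5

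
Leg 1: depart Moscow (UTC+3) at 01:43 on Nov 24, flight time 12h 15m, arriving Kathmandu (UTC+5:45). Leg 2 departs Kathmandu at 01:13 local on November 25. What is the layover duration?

Convert departure to UTC: 01:43 − 3:00 = 22:43 UTC on Nov 23.
Add 12 hours 15 minutes flight time → 10:58 UTC (Nov 24).
Kathmandu is UTC+5:45, so local arrival = 10:58 + 5:45 = 16:43 on Nov 24.
Layover = 01:13 − 16:43 (+1 day) = 8 hours 30 minutes.

8 hours 30 minutes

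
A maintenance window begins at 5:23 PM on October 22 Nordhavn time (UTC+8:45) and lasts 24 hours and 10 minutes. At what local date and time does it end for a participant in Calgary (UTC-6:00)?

Convert start to UTC: 5:23 PM − 8:45 = 8:38 AM UTC on Oct 22.
Add 24 hours 10 minutes duration → 8:48 AM UTC (Oct 23).
Calgary is UTC−6:00, so local end time = 8:48 AM − 6:00 = 2:48 AM on Oct 23.

2:48 AM on October 23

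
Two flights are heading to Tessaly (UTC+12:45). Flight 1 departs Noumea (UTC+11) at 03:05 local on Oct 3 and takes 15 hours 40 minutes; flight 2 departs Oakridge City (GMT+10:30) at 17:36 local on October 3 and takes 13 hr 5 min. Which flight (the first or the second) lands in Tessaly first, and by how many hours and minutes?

the first, by 12 hours 26 minutes

Flight 1 in UTC: 03:05 − 11:00 = 16:05 on Oct 2.
+15 hours 40 minutes → arrive 07:45 UTC on Oct 3.
Flight 2 in UTC: 17:36 − 10:30 = 07:06 on Oct 3.
+13 hours 5 minutes → arrive 20:11 UTC on Oct 3.
Flight 1 lands earlier by 12 hours 26 minutes.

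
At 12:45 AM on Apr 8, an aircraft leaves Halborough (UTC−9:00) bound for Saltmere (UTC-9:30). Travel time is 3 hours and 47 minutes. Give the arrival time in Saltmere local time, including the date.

4:02 AM on April 8

Convert departure to UTC: 12:45 AM + 9:00 = 9:45 AM UTC on Apr 8.
Add 3 hours and 47 minutes travel time → 1:32 PM UTC.
Saltmere is UTC−9:30, so local arrival = 1:32 PM − 9:30 = 4:02 AM on Apr 8.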